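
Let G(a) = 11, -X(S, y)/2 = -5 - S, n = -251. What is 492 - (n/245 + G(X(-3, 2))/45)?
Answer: 217316/441 ≈ 492.78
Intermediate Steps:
X(S, y) = 10 + 2*S (X(S, y) = -2*(-5 - S) = 10 + 2*S)
492 - (n/245 + G(X(-3, 2))/45) = 492 - (-251/245 + 11/45) = 492 - 1*(-344/441) = 492 + 344/441 = 217316/441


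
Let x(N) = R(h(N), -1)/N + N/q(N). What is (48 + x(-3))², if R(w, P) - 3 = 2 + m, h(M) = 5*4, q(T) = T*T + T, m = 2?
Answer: 73441/36 ≈ 2040.0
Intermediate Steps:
q(T) = T + T² (q(T) = T² + T = T + T²)
h(M) = 20
R(w, P) = 7 (R(w, P) = 3 + (2 + 2) = 3 + 4 = 7)
x(N) = 1/(1 + N) + 7/N (x(N) = 7/N + N/((N*(1 + N))) = 7/N + N*(1/(N*(1 + N))) = 7/N + 1/(1 + N) = 1/(1 + N) + 7/N)
(48 + x(-3))² = (48 + (7 + 8*(-3))/((-3)*(1 - 3)))² = (48 - ⅓*(7 - 24)/(-2))² = (48 - ⅓*(-½)*(-17))² = (48 - 17/6)² = (271/6)² = 73441/36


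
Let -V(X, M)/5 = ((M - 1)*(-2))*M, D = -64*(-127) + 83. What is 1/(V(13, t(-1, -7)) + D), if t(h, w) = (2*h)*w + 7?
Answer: 1/12411 ≈ 8.0574e-5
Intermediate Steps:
D = 8211 (D = 8128 + 83 = 8211)
t(h, w) = 7 + 2*h*w (t(h, w) = 2*h*w + 7 = 7 + 2*h*w)
V(X, M) = -5*M*(2 - 2*M) (V(X, M) = -5*(M - 1)*(-2)*M = -5*(-1 + M)*(-2)*M = -5*(2 - 2*M)*M = -5*M*(2 - 2*M))
1/(V(13, t(-1, -7)) + D) = 1/(10*(7 + 2*(-1)*(-7))*(-1 + (7 + 2*(-1)*(-7))) + 8211) = 1/(10*(7 + 14)*(-1 + (7 + 14)) + 8211) = 1/(10*21*(-1 + 21) + 8211) = 1/(10*21*20 + 8211) = 1/(4200 + 8211) = 1/12411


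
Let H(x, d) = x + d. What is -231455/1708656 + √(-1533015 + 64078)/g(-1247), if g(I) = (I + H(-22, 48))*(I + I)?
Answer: -231455/1708656 + I*√1073/82302 ≈ -0.13546 + 0.00039801*I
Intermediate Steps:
H(x, d) = d + x
g(I) = 2*I*(26 + I) (g(I) = (I + (48 - 22))*(I + I) = (I + 26)*(2*I) = (26 + I)*(2*I) = 2*I*(26 + I))
-231455/1708656 + √(-1533015 + 64078)/g(-1247) = -231455/1708656 + √(-1533015 + 64078)/((2*(-1247)*(26 - 1247))) = -231455*1/1708656 + √(-1468937)/((2*(-1247)*(-1221))) = -231455/1708656 + (37*I*√1073)/3045174 = -231455/1708656 + (37*I*√1073)*(1/3045174) = -231455/1708656 + I*√1073/82302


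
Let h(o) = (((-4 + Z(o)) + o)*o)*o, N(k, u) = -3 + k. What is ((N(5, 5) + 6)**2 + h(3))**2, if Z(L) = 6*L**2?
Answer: 292681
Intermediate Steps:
h(o) = o**2*(-4 + o + 6*o**2) (h(o) = (((-4 + 6*o**2) + o)*o)*o = ((-4 + o + 6*o**2)*o)*o = (o*(-4 + o + 6*o**2))*o = o**2*(-4 + o + 6*o**2))
((N(5, 5) + 6)**2 + h(3))**2 = (((-3 + 5) + 6)**2 + 3**2*(-4 + 3 + 6*3**2))**2 = ((2 + 6)**2 + 9*(-4 + 3 + 6*9))**2 = (8**2 + 9*(-4 + 3 + 54))**2 = (64 + 9*53)**2 = (64 + 477)**2 = 541**2 = 292681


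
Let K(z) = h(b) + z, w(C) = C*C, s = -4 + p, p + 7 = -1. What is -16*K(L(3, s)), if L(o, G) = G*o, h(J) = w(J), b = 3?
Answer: 432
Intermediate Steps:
p = -8 (p = -7 - 1 = -8)
s = -12 (s = -4 - 8 = -12)
w(C) = C²
h(J) = J²
K(z) = 9 + z (K(z) = 3² + z = 9 + z)
-16*K(L(3, s)) = -16*(9 - 12*3) = -16*(9 - 36) = -16*(-27) = 432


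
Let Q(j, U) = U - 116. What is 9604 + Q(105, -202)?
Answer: 9286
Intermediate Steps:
Q(j, U) = -116 + U
9604 + Q(105, -202) = 9604 + (-116 - 202) = 9604 - 318 = 9286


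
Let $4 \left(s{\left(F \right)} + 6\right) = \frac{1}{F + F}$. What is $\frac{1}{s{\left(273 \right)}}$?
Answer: $- \frac{2184}{13103} \approx -0.16668$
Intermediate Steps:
$s{\left(F \right)} = -6 + \frac{1}{8 F}$ ($s{\left(F \right)} = -6 + \frac{1}{4 \left(F + F\right)} = -6 + \frac{1}{4 \cdot 2 F} = -6 + \frac{\frac{1}{2} \frac{1}{F}}{4} = -6 + \frac{1}{8 F}$)
$\frac{1}{s{\left(273 \right)}} = \frac{1}{-6 + \frac{1}{8 \cdot 273}} = \frac{1}{-6 + \frac{1}{8} \cdot \frac{1}{273}} = \frac{1}{-6 + \frac{1}{2184}} = \frac{1}{- \frac{13103}{2184}} = - \frac{2184}{13103}$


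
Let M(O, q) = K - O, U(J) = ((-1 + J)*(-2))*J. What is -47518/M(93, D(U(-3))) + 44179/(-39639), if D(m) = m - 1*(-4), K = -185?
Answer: 935642120/5509821 ≈ 169.81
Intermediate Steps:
U(J) = J*(2 - 2*J) (U(J) = (2 - 2*J)*J = J*(2 - 2*J))
D(m) = 4 + m (D(m) = m + 4 = 4 + m)
M(O, q) = -185 - O
-47518/M(93, D(U(-3))) + 44179/(-39639) = -47518/(-185 - 1*93) + 44179/(-39639) = -47518/(-185 - 93) + 44179*(-1/39639) = -47518/(-278) - 44179/39639 = -47518*(-1/278) - 44179/39639 = 23759/139 - 44179/39639 = 935642120/5509821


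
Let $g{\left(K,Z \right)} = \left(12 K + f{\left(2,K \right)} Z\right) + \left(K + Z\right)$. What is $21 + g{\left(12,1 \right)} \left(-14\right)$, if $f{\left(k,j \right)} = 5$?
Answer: $-2247$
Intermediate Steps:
$g{\left(K,Z \right)} = 6 Z + 13 K$ ($g{\left(K,Z \right)} = \left(12 K + 5 Z\right) + \left(K + Z\right) = \left(5 Z + 12 K\right) + \left(K + Z\right) = 6 Z + 13 K$)
$21 + g{\left(12,1 \right)} \left(-14\right) = 21 + \left(6 \cdot 1 + 13 \cdot 12\right) \left(-14\right) = 21 + \left(6 + 156\right) \left(-14\right) = 21 + 162 \left(-14\right) = 21 - 2268 = -2247$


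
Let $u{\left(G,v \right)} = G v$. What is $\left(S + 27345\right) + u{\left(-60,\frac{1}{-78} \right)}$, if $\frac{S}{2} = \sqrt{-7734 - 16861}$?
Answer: $\frac{355495}{13} + 2 i \sqrt{24595} \approx 27346.0 + 313.66 i$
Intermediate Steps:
$S = 2 i \sqrt{24595}$ ($S = 2 \sqrt{-7734 - 16861} = 2 \sqrt{-24595} = 2 i \sqrt{24595} \approx 313.66 i$)
$\left(S + 27345\right) + u{\left(-60,\frac{1}{-78} \right)} = \left(2 i \sqrt{24595} + 27345\right) - \frac{60}{-78} = \left(27345 + 2 i \sqrt{24595}\right) - - \frac{10}{13} = \left(27345 + 2 i \sqrt{24595}\right) + \frac{10}{13} = \frac{355495}{13} + 2 i \sqrt{24595}$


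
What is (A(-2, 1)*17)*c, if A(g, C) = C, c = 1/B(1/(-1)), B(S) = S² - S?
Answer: 17/2 ≈ 8.5000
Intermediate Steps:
c = ½ (c = 1/((-1 + 1/(-1))/(-1)) = 1/(-(-1 - 1)) = 1/(-1*(-2)) = 1/2 = ½ ≈ 0.50000)
(A(-2, 1)*17)*c = (1*17)*(½) = 17*(½) = 17/2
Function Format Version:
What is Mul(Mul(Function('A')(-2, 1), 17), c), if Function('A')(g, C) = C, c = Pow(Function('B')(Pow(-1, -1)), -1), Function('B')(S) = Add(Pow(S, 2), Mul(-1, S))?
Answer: Rational(17, 2) ≈ 8.5000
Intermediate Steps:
c = Rational(1, 2) (c = Pow(Mul(Pow(-1, -1), Add(-1, Pow(-1, -1))), -1) = Pow(Mul(-1, Add(-1, -1)), -1) = Pow(Mul(-1, -2), -1) = Pow(2, -1) = Rational(1, 2) ≈ 0.50000)
Mul(Mul(Function('A')(-2, 1), 17), c) = Mul(Mul(1, 17), Rational(1, 2)) = Mul(17, Rational(1, 2)) = Rational(17, 2)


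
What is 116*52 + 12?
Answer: 6044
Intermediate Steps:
116*52 + 12 = 6032 + 12 = 6044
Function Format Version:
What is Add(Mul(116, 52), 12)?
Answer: 6044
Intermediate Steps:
Add(Mul(116, 52), 12) = Add(6032, 12) = 6044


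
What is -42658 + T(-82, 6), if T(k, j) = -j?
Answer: -42664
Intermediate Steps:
-42658 + T(-82, 6) = -42658 - 1*6 = -42658 - 6 = -42664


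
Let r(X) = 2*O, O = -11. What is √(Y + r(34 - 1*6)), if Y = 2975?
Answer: √2953 ≈ 54.341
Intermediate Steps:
r(X) = -22 (r(X) = 2*(-11) = -22)
√(Y + r(34 - 1*6)) = √(2975 - 22) = √2953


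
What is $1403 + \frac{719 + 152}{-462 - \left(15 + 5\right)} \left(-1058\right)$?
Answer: $\frac{798882}{241} \approx 3314.9$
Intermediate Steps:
$1403 + \frac{719 + 152}{-462 - \left(15 + 5\right)} \left(-1058\right) = 1403 + \frac{871}{-462 - 20} \left(-1058\right) = 1403 + \frac{871}{-482} \left(-1058\right) = 1403 + 871 \left(- \frac{1}{482}\right) \left(-1058\right) = 1403 - - \frac{460759}{241} = 1403 + \frac{460759}{241} = \frac{798882}{241}$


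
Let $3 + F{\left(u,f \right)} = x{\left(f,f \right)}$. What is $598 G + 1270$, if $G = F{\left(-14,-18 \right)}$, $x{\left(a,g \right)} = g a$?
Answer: $193228$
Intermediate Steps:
$x{\left(a,g \right)} = a g$
$F{\left(u,f \right)} = -3 + f^{2}$ ($F{\left(u,f \right)} = -3 + f f = -3 + f^{2}$)
$G = 321$ ($G = -3 + \left(-18\right)^{2} = -3 + 324 = 321$)
$598 G + 1270 = 598 \cdot 321 + 1270 = 191958 + 1270 = 193228$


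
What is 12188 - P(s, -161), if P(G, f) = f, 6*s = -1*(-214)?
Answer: 12349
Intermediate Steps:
s = 107/3 (s = (-1*(-214))/6 = (⅙)*214 = 107/3 ≈ 35.667)
12188 - P(s, -161) = 12188 - 1*(-161) = 12188 + 161 = 12349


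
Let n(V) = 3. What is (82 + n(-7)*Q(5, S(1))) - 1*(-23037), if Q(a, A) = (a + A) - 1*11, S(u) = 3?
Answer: 23110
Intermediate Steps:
Q(a, A) = -11 + A + a (Q(a, A) = (A + a) - 11 = -11 + A + a)
(82 + n(-7)*Q(5, S(1))) - 1*(-23037) = (82 + 3*(-11 + 3 + 5)) - 1*(-23037) = (82 + 3*(-3)) + 23037 = (82 - 9) + 23037 = 73 + 23037 = 23110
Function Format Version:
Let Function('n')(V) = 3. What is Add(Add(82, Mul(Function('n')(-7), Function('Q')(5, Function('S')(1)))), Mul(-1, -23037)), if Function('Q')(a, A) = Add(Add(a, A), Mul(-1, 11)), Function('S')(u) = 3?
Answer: 23110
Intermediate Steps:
Function('Q')(a, A) = Add(-11, A, a) (Function('Q')(a, A) = Add(Add(A, a), -11) = Add(-11, A, a))
Add(Add(82, Mul(Function('n')(-7), Function('Q')(5, Function('S')(1)))), Mul(-1, -23037)) = Add(Add(82, Mul(3, Add(-11, 3, 5))), Mul(-1, -23037)) = Add(Add(82, Mul(3, -3)), 23037) = Add(Add(82, -9), 23037) = Add(73, 23037) = 23110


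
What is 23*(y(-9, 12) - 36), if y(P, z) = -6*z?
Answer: -2484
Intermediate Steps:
23*(y(-9, 12) - 36) = 23*(-6*12 - 36) = 23*(-72 - 36) = 23*(-108) = -2484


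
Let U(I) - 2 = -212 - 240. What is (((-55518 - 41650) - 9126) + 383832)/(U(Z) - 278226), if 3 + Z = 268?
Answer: -138769/139338 ≈ -0.99592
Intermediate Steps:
Z = 265 (Z = -3 + 268 = 265)
U(I) = -450 (U(I) = 2 + (-212 - 240) = 2 - 452 = -450)
(((-55518 - 41650) - 9126) + 383832)/(U(Z) - 278226) = (((-55518 - 41650) - 9126) + 383832)/(-450 - 278226) = ((-97168 - 9126) + 383832)/(-278676) = (-106294 + 383832)*(-1/278676) = 277538*(-1/278676) = -138769/139338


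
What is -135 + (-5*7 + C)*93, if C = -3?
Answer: -3669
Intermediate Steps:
-135 + (-5*7 + C)*93 = -135 + (-5*7 - 3)*93 = -135 + (-35 - 3)*93 = -135 - 38*93 = -135 - 3534 = -3669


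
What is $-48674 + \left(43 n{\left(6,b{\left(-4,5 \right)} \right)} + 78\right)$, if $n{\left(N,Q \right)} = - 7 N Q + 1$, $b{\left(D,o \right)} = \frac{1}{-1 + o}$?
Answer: $- \frac{98009}{2} \approx -49005.0$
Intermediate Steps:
$n{\left(N,Q \right)} = 1 - 7 N Q$ ($n{\left(N,Q \right)} = - 7 N Q + 1 = 1 - 7 N Q$)
$-48674 + \left(43 n{\left(6,b{\left(-4,5 \right)} \right)} + 78\right) = -48674 + \left(43 \left(1 - \frac{42}{-1 + 5}\right) + 78\right) = -48674 + \left(43 \left(1 - \frac{42}{4}\right) + 78\right) = -48674 + \left(43 \left(1 - 42 \cdot \frac{1}{4}\right) + 78\right) = -48674 + \left(43 \left(1 - \frac{21}{2}\right) + 78\right) = -48674 + \left(43 \left(- \frac{19}{2}\right) + 78\right) = -48674 + \left(- \frac{817}{2} + 78\right) = -48674 - \frac{661}{2} = - \frac{98009}{2}$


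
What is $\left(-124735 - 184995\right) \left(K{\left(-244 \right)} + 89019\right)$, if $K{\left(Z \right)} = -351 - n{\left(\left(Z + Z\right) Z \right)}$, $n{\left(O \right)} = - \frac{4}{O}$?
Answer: $- \frac{408761370556625}{14884} \approx -2.7463 \cdot 10^{10}$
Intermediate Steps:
$K{\left(Z \right)} = -351 + \frac{2}{Z^{2}}$ ($K{\left(Z \right)} = -351 - - \frac{4}{\left(Z + Z\right) Z} = -351 - - \frac{4}{2 Z Z} = -351 - - \frac{4}{2 Z^{2}} = -351 - - 4 \frac{1}{2 Z^{2}} = -351 - - \frac{2}{Z^{2}} = -351 + \frac{2}{Z^{2}}$)
$\left(-124735 - 184995\right) \left(K{\left(-244 \right)} + 89019\right) = \left(-124735 - 184995\right) \left(\left(-351 + \frac{2}{59536}\right) + 89019\right) = - 309730 \left(\left(-351 + 2 \cdot \frac{1}{59536}\right) + 89019\right) = - 309730 \left(\left(-351 + \frac{1}{29768}\right) + 89019\right) = - 309730 \left(- \frac{10448567}{29768} + 89019\right) = \left(-309730\right) \frac{2639469025}{29768} = - \frac{408761370556625}{14884}$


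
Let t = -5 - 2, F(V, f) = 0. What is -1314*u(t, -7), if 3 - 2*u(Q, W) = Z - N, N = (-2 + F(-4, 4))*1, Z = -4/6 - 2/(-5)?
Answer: -4161/5 ≈ -832.20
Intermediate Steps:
t = -7
Z = -4/15 (Z = -4*1/6 - 2*(-1/5) = -2/3 + 2/5 = -4/15 ≈ -0.26667)
N = -2 (N = (-2 + 0)*1 = -2*1 = -2)
u(Q, W) = 19/30 (u(Q, W) = 3/2 - (-4/15 - 1*(-2))/2 = 3/2 - (-4/15 + 2)/2 = 3/2 - 1/2*26/15 = 3/2 - 13/15 = 19/30)
-1314*u(t, -7) = -1314*19/30 = -4161/5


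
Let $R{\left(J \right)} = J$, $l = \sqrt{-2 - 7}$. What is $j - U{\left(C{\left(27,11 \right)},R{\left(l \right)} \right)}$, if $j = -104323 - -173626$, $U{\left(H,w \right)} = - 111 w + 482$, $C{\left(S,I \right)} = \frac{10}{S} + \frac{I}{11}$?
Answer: $68821 + 333 i \approx 68821.0 + 333.0 i$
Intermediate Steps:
$C{\left(S,I \right)} = \frac{10}{S} + \frac{I}{11}$ ($C{\left(S,I \right)} = \frac{10}{S} + I \frac{1}{11} = \frac{10}{S} + \frac{I}{11}$)
$l = 3 i$ ($l = \sqrt{-9} = 3 i \approx 3.0 i$)
$U{\left(H,w \right)} = 482 - 111 w$
$j = 69303$ ($j = -104323 + 173626 = 69303$)
$j - U{\left(C{\left(27,11 \right)},R{\left(l \right)} \right)} = 69303 - \left(482 - 111 \cdot 3 i\right) = 69303 - \left(482 - 333 i\right) = 68821 + 333 i$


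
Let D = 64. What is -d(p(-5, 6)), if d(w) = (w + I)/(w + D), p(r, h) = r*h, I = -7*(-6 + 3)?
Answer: 9/34 ≈ 0.26471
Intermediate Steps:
I = 21 (I = -7*(-3) = 21)
p(r, h) = h*r
d(w) = (21 + w)/(64 + w) (d(w) = (w + 21)/(w + 64) = (21 + w)/(64 + w))
-d(p(-5, 6)) = -(21 + 6*(-5))/(64 + 6*(-5)) = -(21 - 30)/(64 - 30) = -(-9)/34 = -1*(-9/34) = 9/34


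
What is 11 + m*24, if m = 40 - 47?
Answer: -157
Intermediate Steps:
m = -7
11 + m*24 = 11 - 7*24 = 11 - 168 = -157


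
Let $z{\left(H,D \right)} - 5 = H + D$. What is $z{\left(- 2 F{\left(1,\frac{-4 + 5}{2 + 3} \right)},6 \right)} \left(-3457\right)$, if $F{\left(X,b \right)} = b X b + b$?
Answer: $- \frac{909191}{25} \approx -36368.0$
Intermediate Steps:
$F{\left(X,b \right)} = b + X b^{2}$ ($F{\left(X,b \right)} = X b b + b = X b^{2} + b = b + X b^{2}$)
$z{\left(H,D \right)} = 5 + D + H$ ($z{\left(H,D \right)} = 5 + \left(H + D\right) = 5 + \left(D + H\right) = 5 + D + H$)
$z{\left(- 2 F{\left(1,\frac{-4 + 5}{2 + 3} \right)},6 \right)} \left(-3457\right) = \left(5 + 6 - 2 \frac{-4 + 5}{2 + 3} \left(1 + 1 \frac{-4 + 5}{2 + 3}\right)\right) \left(-3457\right) = \left(5 + 6 - 2 \cdot 1 \cdot \frac{1}{5} \left(1 + 1 \cdot 1 \cdot \frac{1}{5}\right)\right) \left(-3457\right) = \left(5 + 6 - 2 \frac{1 + 1 \cdot \frac{1}{5}}{5}\right) \left(-3457\right) = \left(5 + 6 - 2 \frac{1 + \frac{1}{5}}{5}\right) \left(-3457\right) = \left(5 + 6 - 2 \cdot \frac{1}{5} \cdot \frac{6}{5}\right) \left(-3457\right) = \left(5 + 6 - \frac{12}{25}\right) \left(-3457\right) = \frac{263}{25} \left(-3457\right) = - \frac{909191}{25}$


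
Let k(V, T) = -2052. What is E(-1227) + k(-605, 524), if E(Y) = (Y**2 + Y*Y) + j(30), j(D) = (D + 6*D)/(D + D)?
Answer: 6018019/2 ≈ 3.0090e+6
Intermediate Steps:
j(D) = 7/2 (j(D) = (7*D)/((2*D)) = (7*D)*(1/(2*D)) = 7/2)
E(Y) = 7/2 + 2*Y**2 (E(Y) = (Y**2 + Y*Y) + 7/2 = (Y**2 + Y**2) + 7/2 = 2*Y**2 + 7/2 = 7/2 + 2*Y**2)
E(-1227) + k(-605, 524) = (7/2 + 2*(-1227)**2) - 2052 = (7/2 + 2*1505529) - 2052 = (7/2 + 3011058) - 2052 = 6022123/2 - 2052 = 6018019/2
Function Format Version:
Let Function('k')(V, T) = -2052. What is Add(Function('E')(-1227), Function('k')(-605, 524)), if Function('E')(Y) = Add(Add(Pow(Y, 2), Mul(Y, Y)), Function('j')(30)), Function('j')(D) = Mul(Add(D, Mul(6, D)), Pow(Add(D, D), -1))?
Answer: Rational(6018019, 2) ≈ 3.0090e+6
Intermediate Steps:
Function('j')(D) = Rational(7, 2) (Function('j')(D) = Mul(Mul(7, D), Pow(Mul(2, D), -1)) = Mul(Mul(7, D), Mul(Rational(1, 2), Pow(D, -1))) = Rational(7, 2))
Function('E')(Y) = Add(Rational(7, 2), Mul(2, Pow(Y, 2))) (Function('E')(Y) = Add(Add(Pow(Y, 2), Mul(Y, Y)), Rational(7, 2)) = Add(Add(Pow(Y, 2), Pow(Y, 2)), Rational(7, 2)) = Add(Mul(2, Pow(Y, 2)), Rational(7, 2)) = Add(Rational(7, 2), Mul(2, Pow(Y, 2))))
Add(Function('E')(-1227), Function('k')(-605, 524)) = Add(Add(Rational(7, 2), Mul(2, Pow(-1227, 2))), -2052) = Add(Add(Rational(7, 2), Mul(2, 1505529)), -2052) = Add(Add(Rational(7, 2), 3011058), -2052) = Add(Rational(6022123, 2), -2052) = Rational(6018019, 2)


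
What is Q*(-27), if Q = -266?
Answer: 7182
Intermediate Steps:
Q*(-27) = -266*(-27) = 7182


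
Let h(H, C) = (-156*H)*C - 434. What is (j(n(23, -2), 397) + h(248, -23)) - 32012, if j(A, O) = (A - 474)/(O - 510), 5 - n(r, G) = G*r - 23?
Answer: 96884114/113 ≈ 8.5738e+5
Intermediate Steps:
h(H, C) = -434 - 156*C*H (h(H, C) = -156*C*H - 434 = -434 - 156*C*H)
n(r, G) = 28 - G*r (n(r, G) = 5 - (G*r - 23) = 5 - (-23 + G*r) = 5 + (23 - G*r) = 28 - G*r)
j(A, O) = (-474 + A)/(-510 + O)
(j(n(23, -2), 397) + h(248, -23)) - 32012 = ((-474 + (28 - 1*(-2)*23))/(-510 + 397) + (-434 - 156*(-23)*248)) - 32012 = ((-474 + (28 + 46))/(-113) + (-434 + 889824)) - 32012 = (-(-474 + 74)/113 + 889390) - 32012 = (-1/113*(-400) + 889390) - 32012 = (400/113 + 889390) - 32012 = 100501470/113 - 32012 = 96884114/113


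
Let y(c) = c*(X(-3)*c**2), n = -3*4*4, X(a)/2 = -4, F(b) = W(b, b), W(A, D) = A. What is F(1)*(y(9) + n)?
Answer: -5880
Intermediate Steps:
F(b) = b
X(a) = -8 (X(a) = 2*(-4) = -8)
n = -48 (n = -12*4 = -48)
y(c) = -8*c**3 (y(c) = c*(-8*c**2) = -8*c**3)
F(1)*(y(9) + n) = 1*(-8*9**3 - 48) = 1*(-8*729 - 48) = 1*(-5832 - 48) = 1*(-5880) = -5880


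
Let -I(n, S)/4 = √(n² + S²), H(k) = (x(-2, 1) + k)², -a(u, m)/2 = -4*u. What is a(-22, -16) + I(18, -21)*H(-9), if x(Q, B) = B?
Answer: -176 - 768*√85 ≈ -7256.6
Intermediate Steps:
a(u, m) = 8*u (a(u, m) = -(-8)*u = 8*u)
H(k) = (1 + k)²
I(n, S) = -4*√(S² + n²) (I(n, S) = -4*√(n² + S²) = -4*√(S² + n²))
a(-22, -16) + I(18, -21)*H(-9) = 8*(-22) + (-4*√((-21)² + 18²))*(1 - 9)² = -176 - 4*√(441 + 324)*(-8)² = -176 - 12*√85*64 = -176 - 768*√85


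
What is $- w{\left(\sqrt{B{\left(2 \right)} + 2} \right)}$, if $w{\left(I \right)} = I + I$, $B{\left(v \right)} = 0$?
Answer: $- 2 \sqrt{2} \approx -2.8284$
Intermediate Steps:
$w{\left(I \right)} = 2 I$
$- w{\left(\sqrt{B{\left(2 \right)} + 2} \right)} = - 2 \sqrt{0 + 2} = - 2 \sqrt{2}$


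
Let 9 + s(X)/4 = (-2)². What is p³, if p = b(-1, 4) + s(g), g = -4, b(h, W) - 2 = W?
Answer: -2744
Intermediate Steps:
b(h, W) = 2 + W
s(X) = -20 (s(X) = -36 + 4*(-2)² = -36 + 4*4 = -36 + 16 = -20)
p = -14 (p = (2 + 4) - 20 = 6 - 20 = -14)
p³ = (-14)³ = -2744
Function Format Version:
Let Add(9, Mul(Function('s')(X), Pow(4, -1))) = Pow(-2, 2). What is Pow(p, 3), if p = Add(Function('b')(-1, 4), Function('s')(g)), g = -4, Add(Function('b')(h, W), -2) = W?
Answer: -2744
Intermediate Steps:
Function('b')(h, W) = Add(2, W)
Function('s')(X) = -20 (Function('s')(X) = Add(-36, Mul(4, Pow(-2, 2))) = Add(-36, Mul(4, 4)) = Add(-36, 16) = -20)
p = -14 (p = Add(Add(2, 4), -20) = Add(6, -20) = -14)
Pow(p, 3) = Pow(-14, 3) = -2744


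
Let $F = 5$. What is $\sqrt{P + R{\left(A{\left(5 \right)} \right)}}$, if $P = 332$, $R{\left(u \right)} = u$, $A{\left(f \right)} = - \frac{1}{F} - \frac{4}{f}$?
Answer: $\sqrt{331} \approx 18.193$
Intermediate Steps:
$A{\left(f \right)} = - \frac{1}{5} - \frac{4}{f}$
$\sqrt{P + R{\left(A{\left(5 \right)} \right)}} = \sqrt{332 + \frac{-20 - 5}{5 \cdot 5}} = \sqrt{332 + \frac{1}{5} \cdot \frac{1}{5} \left(-20 - 5\right)} = \sqrt{332 + \frac{1}{5} \cdot \frac{1}{5} \left(-25\right)} = \sqrt{332 - 1} = \sqrt{331}$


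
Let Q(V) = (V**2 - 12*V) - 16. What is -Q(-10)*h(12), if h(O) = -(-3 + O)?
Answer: 1836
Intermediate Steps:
h(O) = 3 - O
Q(V) = -16 + V**2 - 12*V
-Q(-10)*h(12) = -(-16 + (-10)**2 - 12*(-10))*(3 - 1*12) = -(-16 + 100 + 120)*(3 - 12) = -204*(-9) = -1*(-1836) = 1836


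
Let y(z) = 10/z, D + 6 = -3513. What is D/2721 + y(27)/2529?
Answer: -80086889/61932681 ≈ -1.2931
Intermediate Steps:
D = -3519 (D = -6 - 3513 = -3519)
D/2721 + y(27)/2529 = -3519/2721 + (10/27)/2529 = -3519*1/2721 + (10*(1/27))*(1/2529) = -1173/907 + (10/27)*(1/2529) = -1173/907 + 10/68283 = -80086889/61932681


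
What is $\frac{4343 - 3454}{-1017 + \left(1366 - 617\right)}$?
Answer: $- \frac{889}{268} \approx -3.3172$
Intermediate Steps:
$\frac{4343 - 3454}{-1017 + \left(1366 - 617\right)} = \frac{889}{-1017 + \left(1366 - 617\right)} = \frac{889}{-1017 + 749} = \frac{889}{-268} = 889 \left(- \frac{1}{268}\right) = - \frac{889}{268}$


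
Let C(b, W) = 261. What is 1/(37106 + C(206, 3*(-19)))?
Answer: 1/37367 ≈ 2.6762e-5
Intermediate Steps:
1/(37106 + C(206, 3*(-19))) = 1/(37106 + 261) = 1/37367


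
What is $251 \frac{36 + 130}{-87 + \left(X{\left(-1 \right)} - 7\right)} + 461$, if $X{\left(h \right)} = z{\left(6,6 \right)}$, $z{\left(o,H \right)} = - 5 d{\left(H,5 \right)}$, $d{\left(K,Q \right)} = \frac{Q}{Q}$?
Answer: $\frac{3973}{99} \approx 40.131$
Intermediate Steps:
$d{\left(K,Q \right)} = 1$
$z{\left(o,H \right)} = -5$ ($z{\left(o,H \right)} = \left(-5\right) 1 = -5$)
$X{\left(h \right)} = -5$
$251 \frac{36 + 130}{-87 + \left(X{\left(-1 \right)} - 7\right)} + 461 = 251 \frac{36 + 130}{-87 - 12} + 461 = 251 \frac{166}{-87 - 12} + 461 = 251 \frac{166}{-99} + 461 = 251 \cdot 166 \left(- \frac{1}{99}\right) + 461 = 251 \left(- \frac{166}{99}\right) + 461 = - \frac{41666}{99} + 461 = \frac{3973}{99}$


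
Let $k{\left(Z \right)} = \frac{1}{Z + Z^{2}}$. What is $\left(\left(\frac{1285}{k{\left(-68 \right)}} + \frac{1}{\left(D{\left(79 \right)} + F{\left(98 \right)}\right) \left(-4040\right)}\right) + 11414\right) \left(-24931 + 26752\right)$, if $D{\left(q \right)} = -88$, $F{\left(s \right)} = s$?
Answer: $\frac{431542964779779}{40400} \approx 1.0682 \cdot 10^{10}$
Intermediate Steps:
$\left(\left(\frac{1285}{k{\left(-68 \right)}} + \frac{1}{\left(D{\left(79 \right)} + F{\left(98 \right)}\right) \left(-4040\right)}\right) + 11414\right) \left(-24931 + 26752\right) = \left(\left(\frac{1285}{\frac{1}{-68} \frac{1}{1 - 68}} + \frac{1}{\left(-88 + 98\right) \left(-4040\right)}\right) + 11414\right) \left(-24931 + 26752\right) = \left(\left(\frac{1285}{\left(- \frac{1}{68}\right) \frac{1}{-67}} + \frac{1}{10} \left(- \frac{1}{4040}\right)\right) + 11414\right) 1821 = \left(\left(\frac{1285}{\left(- \frac{1}{68}\right) \left(- \frac{1}{67}\right)} + \frac{1}{10} \left(- \frac{1}{4040}\right)\right) + 11414\right) 1821 = \left(\left(1285 \frac{1}{\frac{1}{4556}} - \frac{1}{40400}\right) + 11414\right) 1821 = \left(\left(1285 \cdot 4556 - \frac{1}{40400}\right) + 11414\right) 1821 = \left(\left(5854460 - \frac{1}{40400}\right) + 11414\right) 1821 = \left(\frac{236520183999}{40400} + 11414\right) 1821 = \frac{236981309599}{40400} \cdot 1821 = \frac{431542964779779}{40400}$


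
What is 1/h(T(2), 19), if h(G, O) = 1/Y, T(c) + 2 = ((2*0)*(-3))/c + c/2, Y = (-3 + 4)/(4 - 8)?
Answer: -¼ ≈ -0.25000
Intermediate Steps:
Y = -¼ (Y = 1/(-4) = 1*(-¼) = -¼ ≈ -0.25000)
T(c) = -2 + c/2 (T(c) = -2 + (((2*0)*(-3))/c + c/2) = -2 + ((0*(-3))/c + c*(½)) = -2 + (0/c + c/2) = -2 + (0 + c/2) = -2 + c/2)
h(G, O) = -4 (h(G, O) = 1/(-¼) = -4)
1/h(T(2), 19) = 1/(-4) = -¼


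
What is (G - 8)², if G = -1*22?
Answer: 900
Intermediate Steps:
G = -22
(G - 8)² = (-22 - 8)² = (-30)² = 900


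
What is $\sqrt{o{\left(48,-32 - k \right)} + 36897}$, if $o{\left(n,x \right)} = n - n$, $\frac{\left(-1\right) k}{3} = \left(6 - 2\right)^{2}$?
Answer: $7 \sqrt{753} \approx 192.09$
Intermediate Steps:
$k = -48$ ($k = - 3 \left(6 - 2\right)^{2} = - 3 \cdot 4^{2} = \left(-3\right) 16 = -48$)
$o{\left(n,x \right)} = 0$
$\sqrt{o{\left(48,-32 - k \right)} + 36897} = \sqrt{0 + 36897} = \sqrt{36897} = 7 \sqrt{753}$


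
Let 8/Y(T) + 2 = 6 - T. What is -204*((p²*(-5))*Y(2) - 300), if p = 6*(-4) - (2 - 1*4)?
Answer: 2035920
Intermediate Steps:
Y(T) = 8/(4 - T) (Y(T) = 8/(-2 + (6 - T)) = 8/(4 - T))
p = -22 (p = -24 - (2 - 4) = -24 - 1*(-2) = -24 + 2 = -22)
-204*((p²*(-5))*Y(2) - 300) = -204*(((-22)²*(-5))*(-8/(-4 + 2)) - 300) = -204*((484*(-5))*(-8/(-2)) - 300) = -204*(-(-19360)*(-1)/2 - 300) = -204*(-2420*4 - 300) = -204*(-9680 - 300) = -204*(-9980) = 2035920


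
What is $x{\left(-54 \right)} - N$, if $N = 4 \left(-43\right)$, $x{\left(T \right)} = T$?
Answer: $118$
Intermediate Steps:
$N = -172$
$x{\left(-54 \right)} - N = -54 - -172 = -54 + 172 = 118$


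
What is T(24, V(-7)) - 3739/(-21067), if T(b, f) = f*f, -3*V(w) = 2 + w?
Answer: 560326/189603 ≈ 2.9553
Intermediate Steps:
V(w) = -⅔ - w/3 (V(w) = -(2 + w)/3 = -⅔ - w/3)
T(b, f) = f²
T(24, V(-7)) - 3739/(-21067) = (-⅔ - ⅓*(-7))² - 3739/(-21067) = (-⅔ + 7/3)² - 3739*(-1)/21067 = (5/3)² - 1*(-3739/21067) = 25/9 + 3739/21067 = 560326/189603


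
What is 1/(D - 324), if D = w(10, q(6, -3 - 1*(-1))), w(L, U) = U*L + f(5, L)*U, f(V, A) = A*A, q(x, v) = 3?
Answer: 1/6 ≈ 0.16667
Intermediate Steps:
f(V, A) = A**2
w(L, U) = L*U + U*L**2 (w(L, U) = U*L + L**2*U = L*U + U*L**2)
D = 330 (D = 10*3*(1 + 10) = 10*3*11 = 330)
1/(D - 324) = 1/(330 - 324) = 1/6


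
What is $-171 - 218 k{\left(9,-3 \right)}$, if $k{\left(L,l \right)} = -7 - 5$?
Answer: $2445$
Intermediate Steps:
$k{\left(L,l \right)} = -12$ ($k{\left(L,l \right)} = -7 - 5 = -12$)
$-171 - 218 k{\left(9,-3 \right)} = -171 - -2616 = -171 + 2616 = 2445$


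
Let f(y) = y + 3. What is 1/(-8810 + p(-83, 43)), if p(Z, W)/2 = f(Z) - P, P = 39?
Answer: -1/9048 ≈ -0.00011052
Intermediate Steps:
f(y) = 3 + y
p(Z, W) = -72 + 2*Z (p(Z, W) = 2*((3 + Z) - 1*39) = 2*((3 + Z) - 39) = 2*(-36 + Z) = -72 + 2*Z)
1/(-8810 + p(-83, 43)) = 1/(-8810 + (-72 + 2*(-83))) = 1/(-8810 + (-72 - 166)) = 1/(-8810 - 238) = 1/(-9048) = -1/9048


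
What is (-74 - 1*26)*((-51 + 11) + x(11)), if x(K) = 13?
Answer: 2700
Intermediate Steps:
(-74 - 1*26)*((-51 + 11) + x(11)) = (-74 - 1*26)*((-51 + 11) + 13) = (-74 - 26)*(-40 + 13) = -100*(-27) = 2700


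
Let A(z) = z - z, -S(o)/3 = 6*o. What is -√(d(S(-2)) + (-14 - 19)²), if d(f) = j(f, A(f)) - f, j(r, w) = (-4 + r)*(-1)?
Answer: -√1021 ≈ -31.953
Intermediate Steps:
S(o) = -18*o
A(z) = 0
j(r, w) = 4 - r
d(f) = 4 - 2*f (d(f) = (4 - f) - f = 4 - 2*f)
-√(d(S(-2)) + (-14 - 19)²) = -√((4 - (-36)*(-2)) + (-14 - 19)²) = -√((4 - 2*36) + (-33)²) = -√((4 - 72) + 1089) = -√(-68 + 1089) = -√1021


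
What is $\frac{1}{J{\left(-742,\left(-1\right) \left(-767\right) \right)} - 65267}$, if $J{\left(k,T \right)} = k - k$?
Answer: $- \frac{1}{65267} \approx -1.5322 \cdot 10^{-5}$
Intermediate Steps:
$J{\left(k,T \right)} = 0$
$\frac{1}{J{\left(-742,\left(-1\right) \left(-767\right) \right)} - 65267} = \frac{1}{0 - 65267} = \frac{1}{-65267} = - \frac{1}{65267}$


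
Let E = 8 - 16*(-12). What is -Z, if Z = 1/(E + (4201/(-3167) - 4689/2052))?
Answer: -722076/141807365 ≈ -0.0050920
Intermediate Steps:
E = 200 (E = 8 + 192 = 200)
Z = 722076/141807365 (Z = 1/(200 + (4201/(-3167) - 4689/2052)) = 1/(200 + (4201*(-1/3167) - 4689*1/2052)) = 1/(200 + (-4201/3167 - 521/228)) = 1/(200 - 2607835/722076) = 1/(141807365/722076) = 722076/141807365 ≈ 0.0050920)
-Z = -1*722076/141807365 = -722076/141807365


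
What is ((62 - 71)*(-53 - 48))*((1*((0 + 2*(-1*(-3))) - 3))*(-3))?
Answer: -8181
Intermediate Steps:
((62 - 71)*(-53 - 48))*((1*((0 + 2*(-1*(-3))) - 3))*(-3)) = (-9*(-101))*((1*((0 + 2*3) - 3))*(-3)) = 909*((1*((0 + 6) - 3))*(-3)) = 909*((1*(6 - 3))*(-3)) = 909*((1*3)*(-3)) = 909*(3*(-3)) = 909*(-9) = -8181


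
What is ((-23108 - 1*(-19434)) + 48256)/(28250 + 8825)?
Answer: 44582/37075 ≈ 1.2025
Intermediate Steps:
((-23108 - 1*(-19434)) + 48256)/(28250 + 8825) = ((-23108 + 19434) + 48256)/37075 = (-3674 + 48256)*(1/37075) = 44582*(1/37075) = 44582/37075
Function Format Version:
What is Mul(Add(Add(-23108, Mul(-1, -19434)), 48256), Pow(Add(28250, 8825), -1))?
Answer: Rational(44582, 37075) ≈ 1.2025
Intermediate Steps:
Mul(Add(Add(-23108, Mul(-1, -19434)), 48256), Pow(Add(28250, 8825), -1)) = Mul(Add(Add(-23108, 19434), 48256), Pow(37075, -1)) = Mul(Add(-3674, 48256), Rational(1, 37075)) = Mul(44582, Rational(1, 37075)) = Rational(44582, 37075)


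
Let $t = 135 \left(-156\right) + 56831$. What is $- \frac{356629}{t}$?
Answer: $- \frac{356629}{35771} \approx -9.9698$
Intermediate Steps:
$t = 35771$ ($t = -21060 + 56831 = 35771$)
$- \frac{356629}{t} = - \frac{356629}{35771}$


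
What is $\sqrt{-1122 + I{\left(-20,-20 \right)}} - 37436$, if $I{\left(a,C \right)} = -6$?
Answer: $-37436 + 2 i \sqrt{282} \approx -37436.0 + 33.586 i$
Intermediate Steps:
$\sqrt{-1122 + I{\left(-20,-20 \right)}} - 37436 = \sqrt{-1122 - 6} - 37436 = \sqrt{-1128} - 37436 = 2 i \sqrt{282} - 37436 = -37436 + 2 i \sqrt{282}$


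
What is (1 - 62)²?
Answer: 3721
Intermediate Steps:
(1 - 62)² = (-61)² = 3721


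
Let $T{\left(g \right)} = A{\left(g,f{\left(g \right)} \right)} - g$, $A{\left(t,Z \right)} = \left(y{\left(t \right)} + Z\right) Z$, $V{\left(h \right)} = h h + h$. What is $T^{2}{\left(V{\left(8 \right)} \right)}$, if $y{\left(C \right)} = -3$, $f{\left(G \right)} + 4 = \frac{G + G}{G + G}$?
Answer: $2916$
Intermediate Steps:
$f{\left(G \right)} = -3$ ($f{\left(G \right)} = -4 + \frac{G + G}{G + G} = -4 + \frac{2 G}{2 G} = -4 + 2 G \frac{1}{2 G} = -4 + 1 = -3$)
$V{\left(h \right)} = h + h^{2}$ ($V{\left(h \right)} = h^{2} + h = h + h^{2}$)
$A{\left(t,Z \right)} = Z \left(-3 + Z\right)$ ($A{\left(t,Z \right)} = \left(-3 + Z\right) Z = Z \left(-3 + Z\right)$)
$T{\left(g \right)} = 18 - g$ ($T{\left(g \right)} = - 3 \left(-3 - 3\right) - g = \left(-3\right) \left(-6\right) - g = 18 - g$)
$T^{2}{\left(V{\left(8 \right)} \right)} = \left(18 - 8 \left(1 + 8\right)\right)^{2} = \left(18 - 8 \cdot 9\right)^{2} = \left(18 - 72\right)^{2} = \left(-54\right)^{2} = 2916$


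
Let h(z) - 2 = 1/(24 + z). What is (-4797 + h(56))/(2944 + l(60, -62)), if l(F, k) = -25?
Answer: -383599/233520 ≈ -1.6427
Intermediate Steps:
h(z) = 2 + 1/(24 + z)
(-4797 + h(56))/(2944 + l(60, -62)) = (-4797 + (49 + 2*56)/(24 + 56))/(2944 - 25) = (-4797 + (49 + 112)/80)/2919 = (-4797 + (1/80)*161)*(1/2919) = (-4797 + 161/80)*(1/2919) = -383599/80*1/2919 = -383599/233520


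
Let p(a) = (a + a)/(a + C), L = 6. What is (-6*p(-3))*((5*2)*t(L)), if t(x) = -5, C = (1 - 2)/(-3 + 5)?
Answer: 3600/7 ≈ 514.29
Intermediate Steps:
C = -½ (C = -1/2 = -1*½ = -½ ≈ -0.50000)
p(a) = 2*a/(-½ + a) (p(a) = (a + a)/(a - ½) = (2*a)/(-½ + a) = 2*a/(-½ + a))
(-6*p(-3))*((5*2)*t(L)) = (-24*(-3)/(-1 + 2*(-3)))*((5*2)*(-5)) = (-24*(-3)/(-1 - 6))*(10*(-5)) = -24*(-3)/(-7)*(-50) = -24*(-3)*(-1)/7*(-50) = -6*12/7*(-50) = -72/7*(-50) = 3600/7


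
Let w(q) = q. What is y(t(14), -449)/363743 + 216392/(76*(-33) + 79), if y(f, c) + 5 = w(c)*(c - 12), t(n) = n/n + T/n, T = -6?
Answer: -78208311120/883531747 ≈ -88.518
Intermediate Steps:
t(n) = 1 - 6/n (t(n) = n/n - 6/n = 1 - 6/n)
y(f, c) = -5 + c*(-12 + c) (y(f, c) = -5 + c*(c - 12) = -5 + c*(-12 + c))
y(t(14), -449)/363743 + 216392/(76*(-33) + 79) = (-5 + (-449)² - 12*(-449))/363743 + 216392/(76*(-33) + 79) = (-5 + 201601 + 5388)*(1/363743) + 216392/(-2508 + 79) = 206984*(1/363743) + 216392/(-2429) = 206984/363743 + 216392*(-1/2429) = 206984/363743 - 216392/2429 = -78208311120/883531747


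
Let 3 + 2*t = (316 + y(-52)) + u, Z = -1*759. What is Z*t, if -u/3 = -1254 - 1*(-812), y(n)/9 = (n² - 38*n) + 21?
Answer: -16678266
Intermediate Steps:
Z = -759
y(n) = 189 - 342*n + 9*n² (y(n) = 9*((n² - 38*n) + 21) = 9*(21 + n² - 38*n) = 189 - 342*n + 9*n²)
u = 1326 (u = -3*(-1254 - 1*(-812)) = -3*(-1254 + 812) = -3*(-442) = 1326)
t = 21974 (t = -3/2 + ((316 + (189 - 342*(-52) + 9*(-52)²)) + 1326)/2 = -3/2 + ((316 + (189 + 17784 + 9*2704)) + 1326)/2 = -3/2 + ((316 + (189 + 17784 + 24336)) + 1326)/2 = -3/2 + ((316 + 42309) + 1326)/2 = -3/2 + (42625 + 1326)/2 = -3/2 + (½)*43951 = -3/2 + 43951/2 = 21974)
Z*t = -759*21974 = -16678266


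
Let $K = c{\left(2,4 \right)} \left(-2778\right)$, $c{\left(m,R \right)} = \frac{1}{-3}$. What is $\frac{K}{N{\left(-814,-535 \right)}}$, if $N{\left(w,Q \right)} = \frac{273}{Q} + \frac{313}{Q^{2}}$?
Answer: $- \frac{132522175}{72871} \approx -1818.6$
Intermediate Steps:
$c{\left(m,R \right)} = - \frac{1}{3}$
$K = 926$ ($K = \left(- \frac{1}{3}\right) \left(-2778\right) = 926$)
$N{\left(w,Q \right)} = \frac{273}{Q} + \frac{313}{Q^{2}}$
$\frac{K}{N{\left(-814,-535 \right)}} = \frac{926}{\frac{1}{286225} \left(313 + 273 \left(-535\right)\right)} = \frac{926}{\frac{1}{286225} \left(313 - 146055\right)} = \frac{926}{\frac{1}{286225} \left(-145742\right)} = \frac{926}{- \frac{145742}{286225}} = 926 \left(- \frac{286225}{145742}\right) = - \frac{132522175}{72871}$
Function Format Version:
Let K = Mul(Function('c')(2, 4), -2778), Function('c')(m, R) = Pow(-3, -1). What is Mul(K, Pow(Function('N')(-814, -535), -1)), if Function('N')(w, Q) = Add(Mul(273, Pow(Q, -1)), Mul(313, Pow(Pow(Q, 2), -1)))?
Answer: Rational(-132522175, 72871) ≈ -1818.6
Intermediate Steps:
Function('c')(m, R) = Rational(-1, 3)
K = 926 (K = Mul(Rational(-1, 3), -2778) = 926)
Function('N')(w, Q) = Add(Mul(273, Pow(Q, -1)), Mul(313, Pow(Q, -2)))
Mul(K, Pow(Function('N')(-814, -535), -1)) = Mul(926, Pow(Mul(Pow(-535, -2), Add(313, Mul(273, -535))), -1)) = Mul(926, Pow(Mul(Rational(1, 286225), Add(313, -146055)), -1)) = Mul(926, Pow(Mul(Rational(1, 286225), -145742), -1)) = Mul(926, Pow(Rational(-145742, 286225), -1)) = Mul(926, Rational(-286225, 145742)) = Rational(-132522175, 72871)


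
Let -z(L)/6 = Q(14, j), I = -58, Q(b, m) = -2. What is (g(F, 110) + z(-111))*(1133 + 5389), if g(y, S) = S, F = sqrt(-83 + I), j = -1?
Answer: 795684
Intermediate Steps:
z(L) = 12 (z(L) = -6*(-2) = 12)
F = I*sqrt(141) (F = sqrt(-83 - 58) = sqrt(-141) = I*sqrt(141) ≈ 11.874*I)
(g(F, 110) + z(-111))*(1133 + 5389) = (110 + 12)*(1133 + 5389) = 122*6522 = 795684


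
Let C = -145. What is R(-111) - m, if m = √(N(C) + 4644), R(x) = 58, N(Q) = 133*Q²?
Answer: 58 - √2800969 ≈ -1615.6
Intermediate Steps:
m = √2800969 (m = √(133*(-145)² + 4644) = √(133*21025 + 4644) = √(2796325 + 4644) = √2800969 ≈ 1673.6)
R(-111) - m = 58 - √2800969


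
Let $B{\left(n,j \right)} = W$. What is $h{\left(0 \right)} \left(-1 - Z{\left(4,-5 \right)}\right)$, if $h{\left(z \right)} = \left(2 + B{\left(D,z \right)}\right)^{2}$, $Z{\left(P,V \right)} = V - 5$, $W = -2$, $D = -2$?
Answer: $0$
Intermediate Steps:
$B{\left(n,j \right)} = -2$
$Z{\left(P,V \right)} = -5 + V$
$h{\left(z \right)} = 0$ ($h{\left(z \right)} = \left(2 - 2\right)^{2} = 0^{2} = 0$)
$h{\left(0 \right)} \left(-1 - Z{\left(4,-5 \right)}\right) = 0 \left(-1 - \left(-5 - 5\right)\right) = 0 \left(-1 - -10\right) = 0 \left(-1 + 10\right) = 0 \cdot 9 = 0$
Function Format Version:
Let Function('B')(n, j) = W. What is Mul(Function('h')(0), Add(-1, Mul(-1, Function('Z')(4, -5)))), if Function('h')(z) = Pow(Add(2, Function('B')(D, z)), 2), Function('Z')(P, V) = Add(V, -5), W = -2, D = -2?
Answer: 0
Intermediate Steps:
Function('B')(n, j) = -2
Function('Z')(P, V) = Add(-5, V)
Function('h')(z) = 0 (Function('h')(z) = Pow(Add(2, -2), 2) = Pow(0, 2) = 0)
Mul(Function('h')(0), Add(-1, Mul(-1, Function('Z')(4, -5)))) = Mul(0, Add(-1, Mul(-1, Add(-5, -5)))) = Mul(0, Add(-1, Mul(-1, -10))) = Mul(0, Add(-1, 10)) = Mul(0, 9) = 0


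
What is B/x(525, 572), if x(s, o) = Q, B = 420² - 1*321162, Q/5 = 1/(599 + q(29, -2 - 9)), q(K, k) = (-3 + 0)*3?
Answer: -17081916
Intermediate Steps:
q(K, k) = -9 (q(K, k) = -3*3 = -9)
Q = 1/118 (Q = 5/(599 - 9) = 5/590 = 5*(1/590) = 1/118 ≈ 0.0084746)
B = -144762 (B = 176400 - 321162 = -144762)
x(s, o) = 1/118
B/x(525, 572) = -144762/1/118 = -144762*118 = -17081916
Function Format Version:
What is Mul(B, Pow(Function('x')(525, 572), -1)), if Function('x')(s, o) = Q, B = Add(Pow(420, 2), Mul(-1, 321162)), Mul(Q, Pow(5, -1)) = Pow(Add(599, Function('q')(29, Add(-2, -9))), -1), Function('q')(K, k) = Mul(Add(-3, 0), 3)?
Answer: -17081916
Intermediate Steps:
Function('q')(K, k) = -9 (Function('q')(K, k) = Mul(-3, 3) = -9)
Q = Rational(1, 118) (Q = Mul(5, Pow(Add(599, -9), -1)) = Mul(5, Pow(590, -1)) = Mul(5, Rational(1, 590)) = Rational(1, 118) ≈ 0.0084746)
B = -144762 (B = Add(176400, -321162) = -144762)
Function('x')(s, o) = Rational(1, 118)
Mul(B, Pow(Function('x')(525, 572), -1)) = Mul(-144762, Pow(Rational(1, 118), -1)) = Mul(-144762, 118) = -17081916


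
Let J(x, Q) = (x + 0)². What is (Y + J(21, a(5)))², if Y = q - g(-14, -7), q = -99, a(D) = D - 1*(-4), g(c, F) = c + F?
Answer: 131769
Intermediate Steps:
g(c, F) = F + c
a(D) = 4 + D (a(D) = D + 4 = 4 + D)
J(x, Q) = x²
Y = -78 (Y = -99 - (-7 - 14) = -99 - 1*(-21) = -99 + 21 = -78)
(Y + J(21, a(5)))² = (-78 + 21²)² = (-78 + 441)² = 363² = 131769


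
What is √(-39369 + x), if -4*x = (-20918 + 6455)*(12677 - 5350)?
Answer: 5*√4232517/2 ≈ 5143.3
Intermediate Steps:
x = 105970401/4 (x = -(-20918 + 6455)*(12677 - 5350)/4 = -(-14463)*7327/4 = -¼*(-105970401) = 105970401/4 ≈ 2.6493e+7)
√(-39369 + x) = √(-39369 + 105970401/4) = √(105812925/4) = 5*√4232517/2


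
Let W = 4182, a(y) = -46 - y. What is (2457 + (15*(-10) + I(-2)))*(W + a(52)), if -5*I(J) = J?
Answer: 47117108/5 ≈ 9.4234e+6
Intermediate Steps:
I(J) = -J/5
(2457 + (15*(-10) + I(-2)))*(W + a(52)) = (2457 + (15*(-10) - ⅕*(-2)))*(4182 + (-46 - 1*52)) = (2457 + (-150 + ⅖))*(4182 + (-46 - 52)) = (2457 - 748/5)*(4182 - 98) = (11537/5)*4084 = 47117108/5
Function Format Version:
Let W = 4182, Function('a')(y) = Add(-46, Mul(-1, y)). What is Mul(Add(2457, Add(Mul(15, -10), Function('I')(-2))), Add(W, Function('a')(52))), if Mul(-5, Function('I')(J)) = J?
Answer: Rational(47117108, 5) ≈ 9.4234e+6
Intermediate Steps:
Function('I')(J) = Mul(Rational(-1, 5), J)
Mul(Add(2457, Add(Mul(15, -10), Function('I')(-2))), Add(W, Function('a')(52))) = Mul(Add(2457, Add(Mul(15, -10), Mul(Rational(-1, 5), -2))), Add(4182, Add(-46, Mul(-1, 52)))) = Mul(Add(2457, Add(-150, Rational(2, 5))), Add(4182, Add(-46, -52))) = Mul(Add(2457, Rational(-748, 5)), Add(4182, -98)) = Mul(Rational(11537, 5), 4084) = Rational(47117108, 5)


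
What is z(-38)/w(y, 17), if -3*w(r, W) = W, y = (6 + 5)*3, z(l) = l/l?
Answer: -3/17 ≈ -0.17647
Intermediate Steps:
z(l) = 1
y = 33 (y = 11*3 = 33)
w(r, W) = -W/3
z(-38)/w(y, 17) = 1/(-⅓*17) = 1/(-17/3) = 1*(-3/17) = -3/17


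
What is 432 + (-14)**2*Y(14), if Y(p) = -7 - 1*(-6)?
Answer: 236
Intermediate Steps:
Y(p) = -1 (Y(p) = -7 + 6 = -1)
432 + (-14)**2*Y(14) = 432 + (-14)**2*(-1) = 432 + 196*(-1) = 432 - 196 = 236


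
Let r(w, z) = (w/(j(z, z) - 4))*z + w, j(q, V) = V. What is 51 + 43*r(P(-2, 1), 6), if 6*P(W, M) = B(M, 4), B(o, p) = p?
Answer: 497/3 ≈ 165.67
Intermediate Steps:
P(W, M) = ⅔ (P(W, M) = (⅙)*4 = ⅔)
r(w, z) = w + w*z/(-4 + z) (r(w, z) = (w/(z - 4))*z + w = (w/(-4 + z))*z + w = w*z/(-4 + z) + w = w + w*z/(-4 + z))
51 + 43*r(P(-2, 1), 6) = 51 + 43*(2*(⅔)*(-2 + 6)/(-4 + 6)) = 51 + 43*(2*(⅔)*4/2) = 51 + 43*(2*(⅔)*(½)*4) = 51 + 43*(8/3) = 51 + 344/3 = 497/3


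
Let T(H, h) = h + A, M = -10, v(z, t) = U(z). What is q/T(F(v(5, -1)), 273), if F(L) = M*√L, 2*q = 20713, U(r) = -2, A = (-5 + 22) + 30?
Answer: 20713/640 ≈ 32.364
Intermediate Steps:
A = 47 (A = 17 + 30 = 47)
v(z, t) = -2
q = 20713/2 (q = (½)*20713 = 20713/2 ≈ 10357.)
F(L) = -10*√L
T(H, h) = 47 + h (T(H, h) = h + 47 = 47 + h)
q/T(F(v(5, -1)), 273) = 20713/(2*(47 + 273)) = (20713/2)/320 = (20713/2)*(1/320) = 20713/640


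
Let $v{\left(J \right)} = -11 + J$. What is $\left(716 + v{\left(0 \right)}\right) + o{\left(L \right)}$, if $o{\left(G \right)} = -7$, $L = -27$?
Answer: $698$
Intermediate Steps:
$\left(716 + v{\left(0 \right)}\right) + o{\left(L \right)} = \left(716 + \left(-11 + 0\right)\right) - 7 = \left(716 - 11\right) - 7 = 705 - 7 = 698$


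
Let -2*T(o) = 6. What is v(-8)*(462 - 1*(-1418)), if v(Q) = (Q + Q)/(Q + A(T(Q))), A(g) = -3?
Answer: 30080/11 ≈ 2734.5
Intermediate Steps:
T(o) = -3 (T(o) = -1/2*6 = -3)
v(Q) = 2*Q/(-3 + Q) (v(Q) = (Q + Q)/(Q - 3) = (2*Q)/(-3 + Q) = 2*Q/(-3 + Q))
v(-8)*(462 - 1*(-1418)) = (2*(-8)/(-3 - 8))*(462 - 1*(-1418)) = (2*(-8)/(-11))*(462 + 1418) = (2*(-8)*(-1/11))*1880 = (16/11)*1880 = 30080/11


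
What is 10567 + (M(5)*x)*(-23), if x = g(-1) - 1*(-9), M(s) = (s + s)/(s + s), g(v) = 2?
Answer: 10314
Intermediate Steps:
M(s) = 1 (M(s) = (2*s)/((2*s)) = (2*s)*(1/(2*s)) = 1)
x = 11 (x = 2 - 1*(-9) = 2 + 9 = 11)
10567 + (M(5)*x)*(-23) = 10567 + (1*11)*(-23) = 10567 + 11*(-23) = 10567 - 253 = 10314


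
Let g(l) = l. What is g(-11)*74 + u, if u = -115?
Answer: -929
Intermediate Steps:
g(-11)*74 + u = -11*74 - 115 = -814 - 115 = -929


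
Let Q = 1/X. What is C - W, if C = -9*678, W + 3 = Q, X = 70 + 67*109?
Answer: -44967928/7373 ≈ -6099.0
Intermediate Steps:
X = 7373 (X = 70 + 7303 = 7373)
Q = 1/7373 ≈ 0.00013563
W = -22118/7373 (W = -3 + 1/7373 = -22118/7373 ≈ -2.9999)
C = -6102
C - W = -6102 - 1*(-22118/7373) = -6102 + 22118/7373 = -44967928/7373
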